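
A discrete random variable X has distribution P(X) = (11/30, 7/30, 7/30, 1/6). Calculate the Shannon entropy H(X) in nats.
1.3456 nats

Shannon entropy is H(X) = -Σ p(x) log p(x).

For P = (11/30, 7/30, 7/30, 1/6):
H = -11/30 × log_e(11/30) -7/30 × log_e(7/30) -7/30 × log_e(7/30) -1/6 × log_e(1/6)
H = 1.3456 nats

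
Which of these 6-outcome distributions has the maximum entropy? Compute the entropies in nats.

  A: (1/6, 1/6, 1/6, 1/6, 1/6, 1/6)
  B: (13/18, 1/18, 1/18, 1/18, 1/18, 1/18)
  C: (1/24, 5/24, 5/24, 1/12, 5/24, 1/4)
A

For a discrete distribution over n outcomes, entropy is maximized by the uniform distribution.

Computing entropies:
H(A) = 1.7918 nats
H(B) = 1.0379 nats
H(C) = 1.6665 nats

The uniform distribution (where all probabilities equal 1/6) achieves the maximum entropy of log_e(6) = 1.7918 nats.

Distribution A has the highest entropy.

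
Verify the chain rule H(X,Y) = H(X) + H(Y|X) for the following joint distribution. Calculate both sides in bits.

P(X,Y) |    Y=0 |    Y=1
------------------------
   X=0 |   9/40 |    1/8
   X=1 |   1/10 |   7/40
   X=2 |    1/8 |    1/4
H(X,Y) = 2.5064, H(X) = 1.5729, H(Y|X) = 0.9335 (all in bits)

Chain rule: H(X,Y) = H(X) + H(Y|X)

Left side — joint entropy directly:
H(X,Y) = -Σ p(x,y) log p(x,y) = 2.5064 bits

Right side — compute H(Y|X) from the conditional distributions:
P(X) = (7/20, 11/40, 3/8), so H(X) = 1.5729 bits
H(Y|X) = Σ_x P(X=x) · H(Y|X=x):
  P(Y|X=0) = (9/14, 5/14), H(Y|X=0) = 0.9403, weight P(X=0) = 7/20
  P(Y|X=1) = (4/11, 7/11), H(Y|X=1) = 0.9457, weight P(X=1) = 11/40
  P(Y|X=2) = (1/3, 2/3), H(Y|X=2) = 0.9183, weight P(X=2) = 3/8
H(Y|X) = 0.9335 bits

H(X) + H(Y|X) = 1.5729 + 0.9335 = 2.5064 bits

Both sides equal 2.5064 bits. ✓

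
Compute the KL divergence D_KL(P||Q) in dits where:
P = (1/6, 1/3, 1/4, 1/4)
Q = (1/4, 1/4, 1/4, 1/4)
0.0123 dits

KL divergence: D_KL(P||Q) = Σ p(x) log(p(x)/q(x))

Computing term by term:
  x=0: 1/6 × log_10[(1/6)/(1/4)] = 1/6 × -0.1761 = -0.0293
  x=1: 1/3 × log_10[(1/3)/(1/4)] = 1/3 × 0.1249 = 0.0416
  x=2: 1/4 × log_10[(1/4)/(1/4)] = 1/4 × 0.0000 = 0.0000
  x=3: 1/4 × log_10[(1/4)/(1/4)] = 1/4 × 0.0000 = 0.0000

D_KL(P||Q) = 0.0123 dits

Note: KL divergence is always non-negative and equals 0 iff P = Q.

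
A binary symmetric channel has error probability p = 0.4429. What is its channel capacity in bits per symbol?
0.0094 bits

For a binary symmetric channel (BSC) with error probability p:
Capacity C = 1 - H(p) bits per symbol

where H(p) = -p log₂(p) - (1-p) log₂(1-p) is the binary entropy function.

H(0.4429) = 0.9906 bits
C = 1 - 0.9906 = 0.0094 bits per symbol

This means we can reliably transmit up to 0.0094 bits of information per channel use.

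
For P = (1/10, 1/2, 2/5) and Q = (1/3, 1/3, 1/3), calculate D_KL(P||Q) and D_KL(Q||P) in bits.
D_KL(P||Q) = 0.2240, D_KL(Q||P) = 0.2963

KL divergence is not symmetric: D_KL(P||Q) ≠ D_KL(Q||P) in general.

D_KL(P||Q) = 0.2240 bits
D_KL(Q||P) = 0.2963 bits

No, they are not equal!

This asymmetry is why KL divergence is not a true distance metric.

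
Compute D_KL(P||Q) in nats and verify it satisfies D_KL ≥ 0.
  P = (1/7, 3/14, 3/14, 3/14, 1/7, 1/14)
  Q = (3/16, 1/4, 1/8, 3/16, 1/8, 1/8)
0.0513 nats

KL divergence satisfies the Gibbs inequality: D_KL(P||Q) ≥ 0 for all distributions P, Q.

D_KL(P||Q) = Σ p(x) log(p(x)/q(x))
Term by term:
  x=0: 1/7 × log_e[(1/7)/(3/16)] = -0.0388
  x=1: 3/14 × log_e[(3/14)/(1/4)] = -0.0330
  x=2: 3/14 × log_e[(3/14)/(1/8)] = 0.1155
  x=3: 3/14 × log_e[(3/14)/(3/16)] = 0.0286
  x=4: 1/7 × log_e[(1/7)/(1/8)] = 0.0191
  x=5: 1/14 × log_e[(1/14)/(1/8)] = -0.0400
D_KL(P||Q) = 0.0513 nats

D_KL(P||Q) = 0.0513 ≥ 0 ✓

This non-negativity is a fundamental property: relative entropy cannot be negative because it measures how different Q is from P.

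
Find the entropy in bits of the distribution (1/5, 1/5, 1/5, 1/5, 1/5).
2.3219 bits

Shannon entropy is H(X) = -Σ p(x) log p(x).

For P = (1/5, 1/5, 1/5, 1/5, 1/5):
H = -1/5 × log_2(1/5) -1/5 × log_2(1/5) -1/5 × log_2(1/5) -1/5 × log_2(1/5) -1/5 × log_2(1/5)
H = 2.3219 bits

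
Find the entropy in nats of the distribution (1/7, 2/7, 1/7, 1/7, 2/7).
1.5498 nats

Shannon entropy is H(X) = -Σ p(x) log p(x).

For P = (1/7, 2/7, 1/7, 1/7, 2/7):
H = -1/7 × log_e(1/7) -2/7 × log_e(2/7) -1/7 × log_e(1/7) -1/7 × log_e(1/7) -2/7 × log_e(2/7)
H = 1.5498 nats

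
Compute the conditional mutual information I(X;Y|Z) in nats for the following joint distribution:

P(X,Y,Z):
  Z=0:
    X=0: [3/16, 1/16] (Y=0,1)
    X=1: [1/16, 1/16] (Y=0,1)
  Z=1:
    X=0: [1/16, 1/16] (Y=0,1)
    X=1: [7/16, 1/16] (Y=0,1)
0.0492 nats

Conditional mutual information: I(X;Y|Z) = H(X|Z) + H(Y|Z) - H(X,Y|Z)

H(Z) = 0.6616
H(X,Z) = 1.2130 → H(X|Z) = 0.5514
H(Y,Z) = 1.2130 → H(Y|Z) = 0.5514
H(X,Y,Z) = 1.7153 → H(X,Y|Z) = 1.0537

I(X;Y|Z) = 0.5514 + 0.5514 - 1.0537 = 0.0492 nats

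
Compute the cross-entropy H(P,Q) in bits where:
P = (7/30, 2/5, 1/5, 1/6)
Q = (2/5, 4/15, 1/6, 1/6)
2.0190 bits

Cross-entropy: H(P,Q) = -Σ p(x) log q(x)

Alternatively: H(P,Q) = H(P) + D_KL(P||Q)
H(P) = 1.9139 bits
D_KL(P||Q) = 0.1052 bits

H(P,Q) = 1.9139 + 0.1052 = 2.0190 bits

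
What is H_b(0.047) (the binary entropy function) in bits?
0.2735 bits

The binary entropy function is:
H(p) = -p log(p) - (1-p) log(1-p)

H(0.047) = -0.047 × log_2(0.047) - 0.953 × log_2(0.953)
H(0.047) = 0.2735 bits

Note: Binary entropy is maximized at p=0.5 (H=1 bit) and minimized at p=0 or p=1 (H=0).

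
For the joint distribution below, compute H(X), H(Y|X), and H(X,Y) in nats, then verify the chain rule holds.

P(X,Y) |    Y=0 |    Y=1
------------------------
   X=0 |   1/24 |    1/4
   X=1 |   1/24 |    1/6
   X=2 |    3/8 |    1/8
H(X,Y) = 1.5378, H(X) = 1.0327, H(Y|X) = 0.5050 (all in nats)

Chain rule: H(X,Y) = H(X) + H(Y|X)

Left side — joint entropy directly:
H(X,Y) = -Σ p(x,y) log p(x,y) = 1.5378 nats

Right side — compute H(Y|X) from the conditional distributions:
P(X) = (7/24, 5/24, 1/2), so H(X) = 1.0327 nats
H(Y|X) = Σ_x P(X=x) · H(Y|X=x):
  P(Y|X=0) = (1/7, 6/7), H(Y|X=0) = 0.4101, weight P(X=0) = 7/24
  P(Y|X=1) = (1/5, 4/5), H(Y|X=1) = 0.5004, weight P(X=1) = 5/24
  P(Y|X=2) = (3/4, 1/4), H(Y|X=2) = 0.5623, weight P(X=2) = 1/2
H(Y|X) = 0.5050 nats

H(X) + H(Y|X) = 1.0327 + 0.5050 = 1.5378 nats

Both sides equal 1.5378 nats. ✓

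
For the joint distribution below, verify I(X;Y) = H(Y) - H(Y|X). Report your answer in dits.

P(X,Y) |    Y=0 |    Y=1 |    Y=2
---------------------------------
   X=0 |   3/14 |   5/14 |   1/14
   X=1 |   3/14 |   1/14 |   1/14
I(X;Y) = 0.0272 dits

Mutual information has multiple equivalent forms:
- I(X;Y) = H(X) - H(X|Y)
- I(X;Y) = H(Y) - H(Y|X)
- I(X;Y) = H(X) + H(Y) - H(X,Y)

Computing all quantities:
H(X) = 0.2831, H(Y) = 0.4361, H(X,Y) = 0.6920
H(X|Y) = 0.2559, H(Y|X) = 0.4090

Verification:
H(X) - H(X|Y) = 0.2831 - 0.2559 = 0.0272
H(Y) - H(Y|X) = 0.4361 - 0.4090 = 0.0272
H(X) + H(Y) - H(X,Y) = 0.2831 + 0.4361 - 0.6920 = 0.0272

All forms give I(X;Y) = 0.0272 dits. ✓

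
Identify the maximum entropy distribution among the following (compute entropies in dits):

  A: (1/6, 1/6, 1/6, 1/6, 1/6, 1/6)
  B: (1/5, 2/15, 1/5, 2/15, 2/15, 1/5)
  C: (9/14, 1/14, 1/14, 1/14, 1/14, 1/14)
A

For a discrete distribution over n outcomes, entropy is maximized by the uniform distribution.

Computing entropies:
H(A) = 0.7782 dits
H(B) = 0.7694 dits
H(C) = 0.5327 dits

The uniform distribution (where all probabilities equal 1/6) achieves the maximum entropy of log_10(6) = 0.7782 dits.

Distribution A has the highest entropy.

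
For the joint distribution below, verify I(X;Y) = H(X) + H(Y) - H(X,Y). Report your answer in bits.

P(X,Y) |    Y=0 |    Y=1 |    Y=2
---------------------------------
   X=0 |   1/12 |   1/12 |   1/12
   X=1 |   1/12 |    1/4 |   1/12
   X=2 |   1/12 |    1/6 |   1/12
I(X;Y) = 0.0325 bits

Mutual information has multiple equivalent forms:
- I(X;Y) = H(X) - H(X|Y)
- I(X;Y) = H(Y) - H(Y|X)
- I(X;Y) = H(X) + H(Y) - H(X,Y)

Computing all quantities:
H(X) = 1.5546, H(Y) = 1.5000, H(X,Y) = 3.0221
H(X|Y) = 1.5221, H(Y|X) = 1.4675

Verification:
H(X) - H(X|Y) = 1.5546 - 1.5221 = 0.0325
H(Y) - H(Y|X) = 1.5000 - 1.4675 = 0.0325
H(X) + H(Y) - H(X,Y) = 1.5546 + 1.5000 - 3.0221 = 0.0325

All forms give I(X;Y) = 0.0325 bits. ✓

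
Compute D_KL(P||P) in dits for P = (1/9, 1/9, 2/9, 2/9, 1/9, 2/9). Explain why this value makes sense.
0.0000 dits

KL divergence satisfies the Gibbs inequality: D_KL(P||Q) ≥ 0 for all distributions P, Q.

D_KL(P||Q) = Σ p(x) log(p(x)/q(x))
Each term is p(x) × log_10(p(x)/p(x)) = p(x) × log_10(1) = 0, so the sum is 0.
D_KL(P||Q) = 0.0000 dits

When P = Q, the KL divergence is exactly 0, as there is no 'divergence' between identical distributions.

This non-negativity is a fundamental property: relative entropy cannot be negative because it measures how different Q is from P.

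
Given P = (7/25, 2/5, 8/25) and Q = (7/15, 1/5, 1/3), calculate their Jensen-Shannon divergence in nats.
0.0288 nats

Jensen-Shannon divergence is:
JSD(P||Q) = 0.5 × D_KL(P||M) + 0.5 × D_KL(Q||M)
where M = 0.5 × (P + Q) is the mixture distribution.

M = 0.5 × (7/25, 2/5, 8/25) + 0.5 × (7/15, 1/5, 1/3) = (0.373333, 3/10, 0.326667)

D_KL(P||M) = 0.0279 nats
D_KL(Q||M) = 0.0298 nats

JSD(P||Q) = 0.5 × 0.0279 + 0.5 × 0.0298 = 0.0288 nats

Unlike KL divergence, JSD is symmetric and bounded: 0 ≤ JSD ≤ log(2).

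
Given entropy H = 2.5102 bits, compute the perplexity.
5.6970

Perplexity is 2^H (or exp(H) for natural log).

H = 2.5102 bits
Perplexity = 2^2.5102 = 5.6970

Interpretation: The model's uncertainty is equivalent to choosing uniformly among 5.7 options.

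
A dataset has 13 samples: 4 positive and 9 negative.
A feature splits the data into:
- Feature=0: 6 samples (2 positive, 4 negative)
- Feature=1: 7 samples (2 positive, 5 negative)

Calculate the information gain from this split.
0.0019 bits

Information Gain = H(Y) - H(Y|Feature)

Before split:
P(positive) = 4/13 = 0.3077
H(Y) = 0.8905 bits

After split:
Feature=0: H = 0.9183 bits (weight = 6/13)
Feature=1: H = 0.8631 bits (weight = 7/13)
H(Y|Feature) = (6/13)×0.9183 + (7/13)×0.8631 = 0.8886 bits

Information Gain = 0.8905 - 0.8886 = 0.0019 bits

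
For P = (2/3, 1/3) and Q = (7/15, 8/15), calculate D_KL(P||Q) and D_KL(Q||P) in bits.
D_KL(P||Q) = 0.1170, D_KL(Q||P) = 0.1215

KL divergence is not symmetric: D_KL(P||Q) ≠ D_KL(Q||P) in general.

D_KL(P||Q) = 0.1170 bits
D_KL(Q||P) = 0.1215 bits

No, they are not equal!

This asymmetry is why KL divergence is not a true distance metric.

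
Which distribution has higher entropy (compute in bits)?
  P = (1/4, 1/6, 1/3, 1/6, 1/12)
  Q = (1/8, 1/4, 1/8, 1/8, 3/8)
P

Computing entropies in bits:
H(P) = 2.1887
H(Q) = 2.1556

Distribution P has higher entropy.

Intuition: The distribution closer to uniform (more spread out) has higher entropy.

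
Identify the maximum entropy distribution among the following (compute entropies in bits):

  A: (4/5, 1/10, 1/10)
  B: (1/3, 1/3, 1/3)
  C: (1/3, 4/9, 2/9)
B

For a discrete distribution over n outcomes, entropy is maximized by the uniform distribution.

Computing entropies:
H(A) = 0.9219 bits
H(B) = 1.5850 bits
H(C) = 1.5305 bits

The uniform distribution (where all probabilities equal 1/3) achieves the maximum entropy of log_2(3) = 1.5850 bits.

Distribution B has the highest entropy.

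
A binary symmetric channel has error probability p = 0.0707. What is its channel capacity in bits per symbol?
0.6315 bits

For a binary symmetric channel (BSC) with error probability p:
Capacity C = 1 - H(p) bits per symbol

where H(p) = -p log₂(p) - (1-p) log₂(1-p) is the binary entropy function.

H(0.0707) = 0.3685 bits
C = 1 - 0.3685 = 0.6315 bits per symbol

This means we can reliably transmit up to 0.6315 bits of information per channel use.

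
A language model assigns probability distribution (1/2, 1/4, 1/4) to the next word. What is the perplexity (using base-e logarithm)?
2.8284

Perplexity is e^H (or exp(H) for natural log).

First, H = -Σ p log p = 1.0397 nats
Perplexity = e^1.0397 = 2.8284

Interpretation: The model's uncertainty is equivalent to choosing uniformly among 2.8 options.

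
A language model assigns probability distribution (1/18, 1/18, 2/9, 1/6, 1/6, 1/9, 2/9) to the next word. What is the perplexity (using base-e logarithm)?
6.2403

Perplexity is e^H (or exp(H) for natural log).

First, H = -Σ p log p = 1.8310 nats
Perplexity = e^1.8310 = 6.2403

Interpretation: The model's uncertainty is equivalent to choosing uniformly among 6.2 options.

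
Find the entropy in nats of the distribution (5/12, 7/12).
0.6792 nats

Shannon entropy is H(X) = -Σ p(x) log p(x).

For P = (5/12, 7/12):
H = -5/12 × log_e(5/12) -7/12 × log_e(7/12)
H = 0.6792 nats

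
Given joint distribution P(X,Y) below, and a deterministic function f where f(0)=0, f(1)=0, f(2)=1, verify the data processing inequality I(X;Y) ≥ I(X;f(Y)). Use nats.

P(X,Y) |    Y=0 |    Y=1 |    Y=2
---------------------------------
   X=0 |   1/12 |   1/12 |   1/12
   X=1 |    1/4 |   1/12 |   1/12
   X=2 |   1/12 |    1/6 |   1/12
I(X;Y) = 0.0604, I(X;f(Y)) = 0.0073, inequality holds: 0.0604 ≥ 0.0073

Data Processing Inequality: For any Markov chain X → Y → Z, we have I(X;Y) ≥ I(X;Z).

Here Z = f(Y) is a deterministic function of Y, forming X → Y → Z.

Original I(X;Y) = 0.0604 nats

After applying f:
P(X,Z) where Z=f(Y):
- P(X,Z=0) = P(X,Y=0) + P(X,Y=1)
- P(X,Z=1) = P(X,Y=2)

I(X;Z) = I(X;f(Y)) = 0.0073 nats

Verification: 0.0604 ≥ 0.0073 ✓

Information cannot be created by processing; the function f can only lose information about X.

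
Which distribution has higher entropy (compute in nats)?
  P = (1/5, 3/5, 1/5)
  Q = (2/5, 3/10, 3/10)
Q

Computing entropies in nats:
H(P) = 0.9503
H(Q) = 1.0889

Distribution Q has higher entropy.

Intuition: The distribution closer to uniform (more spread out) has higher entropy.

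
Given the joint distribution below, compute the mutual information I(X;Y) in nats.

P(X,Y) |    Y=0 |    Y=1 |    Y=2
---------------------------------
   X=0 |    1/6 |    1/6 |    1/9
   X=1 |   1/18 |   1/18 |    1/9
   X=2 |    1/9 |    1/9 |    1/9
0.0204 nats

Mutual information: I(X;Y) = H(X) + H(Y) - H(X,Y)

Marginals:
P(X) = (4/9, 2/9, 1/3), H(X) = 1.0609 nats
P(Y) = (1/3, 1/3, 1/3), H(Y) = 1.0986 nats

Joint entropy: H(X,Y) = 2.1391 nats

I(X;Y) = 1.0609 + 1.0986 - 2.1391 = 0.0204 nats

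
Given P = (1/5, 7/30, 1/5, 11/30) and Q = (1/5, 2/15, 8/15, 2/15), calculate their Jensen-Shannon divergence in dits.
0.0324 dits

Jensen-Shannon divergence is:
JSD(P||Q) = 0.5 × D_KL(P||M) + 0.5 × D_KL(Q||M)
where M = 0.5 × (P + Q) is the mixture distribution.

M = 0.5 × (1/5, 7/30, 1/5, 11/30) + 0.5 × (1/5, 2/15, 8/15, 2/15) = (1/5, 0.183333, 11/30, 1/4)

D_KL(P||M) = 0.0328 dits
D_KL(Q||M) = 0.0319 dits

JSD(P||Q) = 0.5 × 0.0328 + 0.5 × 0.0319 = 0.0324 dits

Unlike KL divergence, JSD is symmetric and bounded: 0 ≤ JSD ≤ log(2).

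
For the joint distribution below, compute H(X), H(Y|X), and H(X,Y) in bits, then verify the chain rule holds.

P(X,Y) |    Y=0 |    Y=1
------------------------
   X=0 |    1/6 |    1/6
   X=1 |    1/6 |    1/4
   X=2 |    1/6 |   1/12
H(X,Y) = 2.5221, H(X) = 1.5546, H(Y|X) = 0.9675 (all in bits)

Chain rule: H(X,Y) = H(X) + H(Y|X)

Left side — joint entropy directly:
H(X,Y) = -Σ p(x,y) log p(x,y) = 2.5221 bits

Right side — compute H(Y|X) from the conditional distributions:
P(X) = (1/3, 5/12, 1/4), so H(X) = 1.5546 bits
H(Y|X) = Σ_x P(X=x) · H(Y|X=x):
  P(Y|X=0) = (1/2, 1/2), H(Y|X=0) = 1.0000, weight P(X=0) = 1/3
  P(Y|X=1) = (2/5, 3/5), H(Y|X=1) = 0.9710, weight P(X=1) = 5/12
  P(Y|X=2) = (2/3, 1/3), H(Y|X=2) = 0.9183, weight P(X=2) = 1/4
H(Y|X) = 0.9675 bits

H(X) + H(Y|X) = 1.5546 + 0.9675 = 2.5221 bits

Both sides equal 2.5221 bits. ✓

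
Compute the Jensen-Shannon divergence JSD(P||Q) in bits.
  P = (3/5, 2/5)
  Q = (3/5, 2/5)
0.0000 bits

Jensen-Shannon divergence is:
JSD(P||Q) = 0.5 × D_KL(P||M) + 0.5 × D_KL(Q||M)
where M = 0.5 × (P + Q) is the mixture distribution.

M = 0.5 × (3/5, 2/5) + 0.5 × (3/5, 2/5) = (3/5, 2/5)

D_KL(P||M) = 0.0000 bits
D_KL(Q||M) = 0.0000 bits

JSD(P||Q) = 0.5 × 0.0000 + 0.5 × 0.0000 = 0.0000 bits

Unlike KL divergence, JSD is symmetric and bounded: 0 ≤ JSD ≤ log(2).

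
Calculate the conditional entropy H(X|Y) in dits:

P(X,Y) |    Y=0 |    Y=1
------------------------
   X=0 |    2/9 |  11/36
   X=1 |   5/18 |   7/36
0.2943 dits

Using the chain rule: H(X|Y) = H(X,Y) - H(Y)

First, compute H(X,Y) = 0.5953 dits

Marginal P(Y) = (1/2, 1/2)
H(Y) = 0.3010 dits

H(X|Y) = H(X,Y) - H(Y) = 0.5953 - 0.3010 = 0.2943 dits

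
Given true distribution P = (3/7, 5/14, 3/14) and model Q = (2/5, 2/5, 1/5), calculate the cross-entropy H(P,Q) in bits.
1.5362 bits

Cross-entropy: H(P,Q) = -Σ p(x) log q(x)

Alternatively: H(P,Q) = H(P) + D_KL(P||Q)
H(P) = 1.5306 bits
D_KL(P||Q) = 0.0056 bits

H(P,Q) = 1.5306 + 0.0056 = 1.5362 bits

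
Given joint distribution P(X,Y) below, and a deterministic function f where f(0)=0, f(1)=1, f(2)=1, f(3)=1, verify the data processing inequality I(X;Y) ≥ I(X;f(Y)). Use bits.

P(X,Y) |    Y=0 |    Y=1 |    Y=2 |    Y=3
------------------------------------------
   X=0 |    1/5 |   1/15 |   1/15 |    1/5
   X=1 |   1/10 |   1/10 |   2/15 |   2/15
I(X;Y) = 0.0522, I(X;f(Y)) = 0.0224, inequality holds: 0.0522 ≥ 0.0224

Data Processing Inequality: For any Markov chain X → Y → Z, we have I(X;Y) ≥ I(X;Z).

Here Z = f(Y) is a deterministic function of Y, forming X → Y → Z.

Original I(X;Y) = 0.0522 bits

After applying f:
P(X,Z) where Z=f(Y):
- P(X,Z=0) = P(X,Y=0)
- P(X,Z=1) = P(X,Y=1) + P(X,Y=2) + P(X,Y=3)

I(X;Z) = I(X;f(Y)) = 0.0224 bits

Verification: 0.0522 ≥ 0.0224 ✓

Information cannot be created by processing; the function f can only lose information about X.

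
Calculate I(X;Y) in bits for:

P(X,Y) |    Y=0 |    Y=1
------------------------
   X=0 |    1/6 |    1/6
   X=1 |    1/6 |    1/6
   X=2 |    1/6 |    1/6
0.0000 bits

Mutual information: I(X;Y) = H(X) + H(Y) - H(X,Y)

Marginals:
P(X) = (1/3, 1/3, 1/3), H(X) = 1.5850 bits
P(Y) = (1/2, 1/2), H(Y) = 1.0000 bits

Joint entropy: H(X,Y) = 2.5850 bits

I(X;Y) = 1.5850 + 1.0000 - 2.5850 = 0.0000 bits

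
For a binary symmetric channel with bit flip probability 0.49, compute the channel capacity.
0.0003 bits

For a binary symmetric channel (BSC) with error probability p:
Capacity C = 1 - H(p) bits per symbol

where H(p) = -p log₂(p) - (1-p) log₂(1-p) is the binary entropy function.

H(0.49) = 0.9997 bits
C = 1 - 0.9997 = 0.0003 bits per symbol

This means we can reliably transmit up to 0.0003 bits of information per channel use.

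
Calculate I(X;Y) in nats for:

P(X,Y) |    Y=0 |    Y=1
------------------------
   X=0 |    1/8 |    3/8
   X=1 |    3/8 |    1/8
0.1308 nats

Mutual information: I(X;Y) = H(X) + H(Y) - H(X,Y)

Marginals:
P(X) = (1/2, 1/2), H(X) = 0.6931 nats
P(Y) = (1/2, 1/2), H(Y) = 0.6931 nats

Joint entropy: H(X,Y) = 1.2555 nats

I(X;Y) = 0.6931 + 0.6931 - 1.2555 = 0.1308 nats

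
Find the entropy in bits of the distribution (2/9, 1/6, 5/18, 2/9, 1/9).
2.2608 bits

Shannon entropy is H(X) = -Σ p(x) log p(x).

For P = (2/9, 1/6, 5/18, 2/9, 1/9):
H = -2/9 × log_2(2/9) -1/6 × log_2(1/6) -5/18 × log_2(5/18) -2/9 × log_2(2/9) -1/9 × log_2(1/9)
H = 2.2608 bits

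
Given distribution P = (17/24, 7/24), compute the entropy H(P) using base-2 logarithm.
0.8709 bits

Shannon entropy is H(X) = -Σ p(x) log p(x).

For P = (17/24, 7/24):
H = -17/24 × log_2(17/24) -7/24 × log_2(7/24)
H = 0.8709 bits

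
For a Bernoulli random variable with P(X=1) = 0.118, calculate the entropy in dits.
0.1576 dits

The binary entropy function is:
H(p) = -p log(p) - (1-p) log(1-p)

H(0.118) = -0.118 × log_10(0.118) - 0.882 × log_10(0.882)
H(0.118) = 0.1576 dits

Note: Binary entropy is maximized at p=0.5 (H=1 bit) and minimized at p=0 or p=1 (H=0).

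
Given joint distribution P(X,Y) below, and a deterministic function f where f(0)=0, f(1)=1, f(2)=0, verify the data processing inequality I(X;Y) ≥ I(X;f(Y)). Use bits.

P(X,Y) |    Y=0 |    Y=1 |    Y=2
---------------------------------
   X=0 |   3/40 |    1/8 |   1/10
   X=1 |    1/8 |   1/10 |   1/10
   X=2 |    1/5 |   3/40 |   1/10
I(X;Y) = 0.0460, I(X;f(Y)) = 0.0272, inequality holds: 0.0460 ≥ 0.0272

Data Processing Inequality: For any Markov chain X → Y → Z, we have I(X;Y) ≥ I(X;Z).

Here Z = f(Y) is a deterministic function of Y, forming X → Y → Z.

Original I(X;Y) = 0.0460 bits

After applying f:
P(X,Z) where Z=f(Y):
- P(X,Z=0) = P(X,Y=0) + P(X,Y=2)
- P(X,Z=1) = P(X,Y=1)

I(X;Z) = I(X;f(Y)) = 0.0272 bits

Verification: 0.0460 ≥ 0.0272 ✓

Information cannot be created by processing; the function f can only lose information about X.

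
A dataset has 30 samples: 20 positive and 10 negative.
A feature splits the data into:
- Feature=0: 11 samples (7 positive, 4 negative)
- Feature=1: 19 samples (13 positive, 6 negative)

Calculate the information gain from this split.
0.0017 bits

Information Gain = H(Y) - H(Y|Feature)

Before split:
P(positive) = 20/30 = 0.6667
H(Y) = 0.9183 bits

After split:
Feature=0: H = 0.9457 bits (weight = 11/30)
Feature=1: H = 0.8997 bits (weight = 19/30)
H(Y|Feature) = (11/30)×0.9457 + (19/30)×0.8997 = 0.9166 bits

Information Gain = 0.9183 - 0.9166 = 0.0017 bits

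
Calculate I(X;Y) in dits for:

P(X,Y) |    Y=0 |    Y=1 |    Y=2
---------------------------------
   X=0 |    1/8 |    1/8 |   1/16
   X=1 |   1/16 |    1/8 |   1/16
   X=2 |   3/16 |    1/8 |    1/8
0.0089 dits

Mutual information: I(X;Y) = H(X) + H(Y) - H(X,Y)

Marginals:
P(X) = (5/16, 1/4, 7/16), H(X) = 0.4654 dits
P(Y) = (3/8, 3/8, 1/4), H(Y) = 0.4700 dits

Joint entropy: H(X,Y) = 0.9265 dits

I(X;Y) = 0.4654 + 0.4700 - 0.9265 = 0.0089 dits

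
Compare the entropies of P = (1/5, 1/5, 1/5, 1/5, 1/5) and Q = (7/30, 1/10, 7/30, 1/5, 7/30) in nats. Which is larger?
P

Computing entropies in nats:
H(P) = 1.6094
H(Q) = 1.5708

Distribution P has higher entropy.

Intuition: The distribution closer to uniform (more spread out) has higher entropy.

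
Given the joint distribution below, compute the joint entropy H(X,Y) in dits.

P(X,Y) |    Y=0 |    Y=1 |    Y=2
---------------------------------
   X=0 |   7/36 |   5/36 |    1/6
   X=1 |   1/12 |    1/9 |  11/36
0.7403 dits

Joint entropy is H(X,Y) = -Σ_{x,y} p(x,y) log p(x,y).

Summing over all non-zero entries:
H(X,Y) = -[7/36·log_10(7/36) + 5/36·log_10(5/36) + 1/6·log_10(1/6) + 1/12·log_10(1/12) + 1/9·log_10(1/9) + 11/36·log_10(11/36)]
H(X,Y) = 0.7403 dits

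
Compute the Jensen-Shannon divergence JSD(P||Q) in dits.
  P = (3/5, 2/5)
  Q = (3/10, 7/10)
0.0201 dits

Jensen-Shannon divergence is:
JSD(P||Q) = 0.5 × D_KL(P||M) + 0.5 × D_KL(Q||M)
where M = 0.5 × (P + Q) is the mixture distribution.

M = 0.5 × (3/5, 2/5) + 0.5 × (3/10, 7/10) = (9/20, 11/20)

D_KL(P||M) = 0.0196 dits
D_KL(Q||M) = 0.0205 dits

JSD(P||Q) = 0.5 × 0.0196 + 0.5 × 0.0205 = 0.0201 dits

Unlike KL divergence, JSD is symmetric and bounded: 0 ≤ JSD ≤ log(2).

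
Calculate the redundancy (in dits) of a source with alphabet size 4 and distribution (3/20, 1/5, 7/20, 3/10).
0.0222 dits

Redundancy measures how far a source is from maximum entropy:
R = H_max - H(X)

Maximum entropy for 4 symbols: H_max = log_10(4) = 0.6021 dits
Actual entropy: H(X) = 0.5798 dits
Redundancy: R = 0.6021 - 0.5798 = 0.0222 dits

This redundancy represents potential for compression: the source could be compressed by 0.0222 dits per symbol.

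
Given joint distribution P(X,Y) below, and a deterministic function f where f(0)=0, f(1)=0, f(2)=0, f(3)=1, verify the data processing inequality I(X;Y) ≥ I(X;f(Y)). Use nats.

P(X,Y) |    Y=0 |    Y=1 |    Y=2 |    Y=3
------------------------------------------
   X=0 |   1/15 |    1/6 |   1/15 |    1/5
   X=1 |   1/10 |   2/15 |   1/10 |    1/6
I(X;Y) = 0.0101, I(X;f(Y)) = 0.0024, inequality holds: 0.0101 ≥ 0.0024

Data Processing Inequality: For any Markov chain X → Y → Z, we have I(X;Y) ≥ I(X;Z).

Here Z = f(Y) is a deterministic function of Y, forming X → Y → Z.

Original I(X;Y) = 0.0101 nats

After applying f:
P(X,Z) where Z=f(Y):
- P(X,Z=0) = P(X,Y=0) + P(X,Y=1) + P(X,Y=2)
- P(X,Z=1) = P(X,Y=3)

I(X;Z) = I(X;f(Y)) = 0.0024 nats

Verification: 0.0101 ≥ 0.0024 ✓

Information cannot be created by processing; the function f can only lose information about X.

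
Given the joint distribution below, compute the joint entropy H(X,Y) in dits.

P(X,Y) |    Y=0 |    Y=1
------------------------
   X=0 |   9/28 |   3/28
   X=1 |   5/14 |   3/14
0.5654 dits

Joint entropy is H(X,Y) = -Σ_{x,y} p(x,y) log p(x,y).

Summing over all non-zero entries:
H(X,Y) = -[9/28·log_10(9/28) + 3/28·log_10(3/28) + 5/14·log_10(5/14) + 3/14·log_10(3/14)]
H(X,Y) = 0.5654 dits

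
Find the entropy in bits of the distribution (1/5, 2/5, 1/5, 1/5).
1.9219 bits

Shannon entropy is H(X) = -Σ p(x) log p(x).

For P = (1/5, 2/5, 1/5, 1/5):
H = -1/5 × log_2(1/5) -2/5 × log_2(2/5) -1/5 × log_2(1/5) -1/5 × log_2(1/5)
H = 1.9219 bits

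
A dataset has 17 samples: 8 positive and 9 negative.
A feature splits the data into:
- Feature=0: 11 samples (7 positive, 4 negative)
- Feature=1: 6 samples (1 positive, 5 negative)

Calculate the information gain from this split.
0.1562 bits

Information Gain = H(Y) - H(Y|Feature)

Before split:
P(positive) = 8/17 = 0.4706
H(Y) = 0.9975 bits

After split:
Feature=0: H = 0.9457 bits (weight = 11/17)
Feature=1: H = 0.6500 bits (weight = 6/17)
H(Y|Feature) = (11/17)×0.9457 + (6/17)×0.6500 = 0.8413 bits

Information Gain = 0.9975 - 0.8413 = 0.1562 bits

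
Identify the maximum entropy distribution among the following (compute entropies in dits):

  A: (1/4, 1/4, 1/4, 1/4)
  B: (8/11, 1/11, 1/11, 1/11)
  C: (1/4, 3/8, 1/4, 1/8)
A

For a discrete distribution over n outcomes, entropy is maximized by the uniform distribution.

Computing entropies:
H(A) = 0.6021 dits
H(B) = 0.3846 dits
H(C) = 0.5737 dits

The uniform distribution (where all probabilities equal 1/4) achieves the maximum entropy of log_10(4) = 0.6021 dits.

Distribution A has the highest entropy.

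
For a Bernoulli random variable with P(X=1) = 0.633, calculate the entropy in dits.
0.2855 dits

The binary entropy function is:
H(p) = -p log(p) - (1-p) log(1-p)

H(0.633) = -0.633 × log_10(0.633) - 0.367 × log_10(0.367)
H(0.633) = 0.2855 dits

Note: Binary entropy is maximized at p=0.5 (H=1 bit) and minimized at p=0 or p=1 (H=0).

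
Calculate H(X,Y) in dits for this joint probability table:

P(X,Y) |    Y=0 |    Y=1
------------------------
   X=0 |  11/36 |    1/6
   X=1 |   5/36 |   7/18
0.5656 dits

Joint entropy is H(X,Y) = -Σ_{x,y} p(x,y) log p(x,y).

Summing over all non-zero entries:
H(X,Y) = -[11/36·log_10(11/36) + 1/6·log_10(1/6) + 5/36·log_10(5/36) + 7/18·log_10(7/18)]
H(X,Y) = 0.5656 dits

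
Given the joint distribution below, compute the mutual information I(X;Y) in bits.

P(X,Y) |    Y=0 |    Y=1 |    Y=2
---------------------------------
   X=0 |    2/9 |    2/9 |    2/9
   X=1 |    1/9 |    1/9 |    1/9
0.0000 bits

Mutual information: I(X;Y) = H(X) + H(Y) - H(X,Y)

Marginals:
P(X) = (2/3, 1/3), H(X) = 0.9183 bits
P(Y) = (1/3, 1/3, 1/3), H(Y) = 1.5850 bits

Joint entropy: H(X,Y) = 2.5033 bits

I(X;Y) = 0.9183 + 1.5850 - 2.5033 = 0.0000 bits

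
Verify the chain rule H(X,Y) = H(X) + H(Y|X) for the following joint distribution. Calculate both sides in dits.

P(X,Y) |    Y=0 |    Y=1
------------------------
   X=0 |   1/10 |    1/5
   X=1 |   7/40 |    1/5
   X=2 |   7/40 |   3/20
H(X,Y) = 0.7681, H(X) = 0.4752, H(Y|X) = 0.2929 (all in dits)

Chain rule: H(X,Y) = H(X) + H(Y|X)

Left side — joint entropy directly:
H(X,Y) = -Σ p(x,y) log p(x,y) = 0.7681 dits

Right side — compute H(Y|X) from the conditional distributions:
P(X) = (3/10, 3/8, 13/40), so H(X) = 0.4752 dits
H(Y|X) = Σ_x P(X=x) · H(Y|X=x):
  P(Y|X=0) = (1/3, 2/3), H(Y|X=0) = 0.2764, weight P(X=0) = 3/10
  P(Y|X=1) = (7/15, 8/15), H(Y|X=1) = 0.3001, weight P(X=1) = 3/8
  P(Y|X=2) = (7/13, 6/13), H(Y|X=2) = 0.2997, weight P(X=2) = 13/40
H(Y|X) = 0.2929 dits

H(X) + H(Y|X) = 0.4752 + 0.2929 = 0.7681 dits

Both sides equal 0.7681 dits. ✓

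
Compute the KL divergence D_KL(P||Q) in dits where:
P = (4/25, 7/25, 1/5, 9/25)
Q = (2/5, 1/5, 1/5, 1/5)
0.0691 dits

KL divergence: D_KL(P||Q) = Σ p(x) log(p(x)/q(x))

Computing term by term:
  x=0: 4/25 × log_10[(4/25)/(2/5)] = 4/25 × -0.3979 = -0.0637
  x=1: 7/25 × log_10[(7/25)/(1/5)] = 7/25 × 0.1461 = 0.0409
  x=2: 1/5 × log_10[(1/5)/(1/5)] = 1/5 × 0.0000 = 0.0000
  x=3: 9/25 × log_10[(9/25)/(1/5)] = 9/25 × 0.2553 = 0.0919

D_KL(P||Q) = 0.0691 dits

Note: KL divergence is always non-negative and equals 0 iff P = Q.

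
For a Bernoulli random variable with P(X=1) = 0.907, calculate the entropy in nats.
0.3094 nats

The binary entropy function is:
H(p) = -p log(p) - (1-p) log(1-p)

H(0.907) = -0.907 × log_e(0.907) - 0.093 × log_e(0.093)
H(0.907) = 0.3094 nats

Note: Binary entropy is maximized at p=0.5 (H=1 bit) and minimized at p=0 or p=1 (H=0).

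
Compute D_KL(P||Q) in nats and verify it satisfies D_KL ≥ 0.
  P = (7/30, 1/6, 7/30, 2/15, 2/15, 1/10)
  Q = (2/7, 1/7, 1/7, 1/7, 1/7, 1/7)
0.0388 nats

KL divergence satisfies the Gibbs inequality: D_KL(P||Q) ≥ 0 for all distributions P, Q.

D_KL(P||Q) = Σ p(x) log(p(x)/q(x))
Term by term:
  x=0: 7/30 × log_e[(7/30)/(2/7)] = -0.0473
  x=1: 1/6 × log_e[(1/6)/(1/7)] = 0.0257
  x=2: 7/30 × log_e[(7/30)/(1/7)] = 0.1145
  x=3: 2/15 × log_e[(2/15)/(1/7)] = -0.0092
  x=4: 2/15 × log_e[(2/15)/(1/7)] = -0.0092
  x=5: 1/10 × log_e[(1/10)/(1/7)] = -0.0357
D_KL(P||Q) = 0.0388 nats

D_KL(P||Q) = 0.0388 ≥ 0 ✓

This non-negativity is a fundamental property: relative entropy cannot be negative because it measures how different Q is from P.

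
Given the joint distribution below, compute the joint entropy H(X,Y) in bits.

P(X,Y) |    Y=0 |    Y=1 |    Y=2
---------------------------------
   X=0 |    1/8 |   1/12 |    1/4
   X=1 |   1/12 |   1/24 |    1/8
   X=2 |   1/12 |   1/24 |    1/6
2.9591 bits

Joint entropy is H(X,Y) = -Σ_{x,y} p(x,y) log p(x,y).

Summing over all non-zero entries:
H(X,Y) = -[1/8·log_2(1/8) + 1/12·log_2(1/12) + 1/4·log_2(1/4) + 1/12·log_2(1/12) + 1/24·log_2(1/24) + 1/8·log_2(1/8) + 1/12·log_2(1/12) + 1/24·log_2(1/24) + 1/6·log_2(1/6)]
H(X,Y) = 2.9591 bits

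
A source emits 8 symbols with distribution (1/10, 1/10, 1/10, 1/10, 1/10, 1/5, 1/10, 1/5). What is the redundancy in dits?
0.0235 dits

Redundancy measures how far a source is from maximum entropy:
R = H_max - H(X)

Maximum entropy for 8 symbols: H_max = log_10(8) = 0.9031 dits
Actual entropy: H(X) = 0.8796 dits
Redundancy: R = 0.9031 - 0.8796 = 0.0235 dits

This redundancy represents potential for compression: the source could be compressed by 0.0235 dits per symbol.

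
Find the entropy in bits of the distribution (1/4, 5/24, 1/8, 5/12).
1.8727 bits

Shannon entropy is H(X) = -Σ p(x) log p(x).

For P = (1/4, 5/24, 1/8, 5/12):
H = -1/4 × log_2(1/4) -5/24 × log_2(5/24) -1/8 × log_2(1/8) -5/12 × log_2(5/12)
H = 1.8727 bits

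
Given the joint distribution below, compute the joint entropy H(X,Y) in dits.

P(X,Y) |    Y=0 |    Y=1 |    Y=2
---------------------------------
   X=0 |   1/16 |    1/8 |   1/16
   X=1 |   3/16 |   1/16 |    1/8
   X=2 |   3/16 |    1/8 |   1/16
0.9123 dits

Joint entropy is H(X,Y) = -Σ_{x,y} p(x,y) log p(x,y).

Summing over all non-zero entries:
H(X,Y) = -[1/16·log_10(1/16) + 1/8·log_10(1/8) + 1/16·log_10(1/16) + 3/16·log_10(3/16) + 1/16·log_10(1/16) + 1/8·log_10(1/8) + 3/16·log_10(3/16) + 1/8·log_10(1/8) + 1/16·log_10(1/16)]
H(X,Y) = 0.9123 dits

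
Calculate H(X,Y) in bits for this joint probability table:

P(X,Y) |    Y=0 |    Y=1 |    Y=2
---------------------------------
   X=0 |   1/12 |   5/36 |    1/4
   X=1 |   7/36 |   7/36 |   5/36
2.5086 bits

Joint entropy is H(X,Y) = -Σ_{x,y} p(x,y) log p(x,y).

Summing over all non-zero entries:
H(X,Y) = -[1/12·log_2(1/12) + 5/36·log_2(5/36) + 1/4·log_2(1/4) + 7/36·log_2(7/36) + 7/36·log_2(7/36) + 5/36·log_2(5/36)]
H(X,Y) = 2.5086 bits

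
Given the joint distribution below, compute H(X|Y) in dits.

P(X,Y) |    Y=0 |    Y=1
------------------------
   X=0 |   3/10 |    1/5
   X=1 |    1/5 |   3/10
0.2923 dits

Using the chain rule: H(X|Y) = H(X,Y) - H(Y)

First, compute H(X,Y) = 0.5933 dits

Marginal P(Y) = (1/2, 1/2)
H(Y) = 0.3010 dits

H(X|Y) = H(X,Y) - H(Y) = 0.5933 - 0.3010 = 0.2923 dits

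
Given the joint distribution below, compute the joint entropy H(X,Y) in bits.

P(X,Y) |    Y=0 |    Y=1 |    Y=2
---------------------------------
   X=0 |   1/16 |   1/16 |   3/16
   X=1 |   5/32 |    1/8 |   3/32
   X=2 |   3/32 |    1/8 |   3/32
3.0817 bits

Joint entropy is H(X,Y) = -Σ_{x,y} p(x,y) log p(x,y).

Summing over all non-zero entries:
H(X,Y) = -[1/16·log_2(1/16) + 1/16·log_2(1/16) + 3/16·log_2(3/16) + 5/32·log_2(5/32) + 1/8·log_2(1/8) + 3/32·log_2(3/32) + 3/32·log_2(3/32) + 1/8·log_2(1/8) + 3/32·log_2(3/32)]
H(X,Y) = 3.0817 bits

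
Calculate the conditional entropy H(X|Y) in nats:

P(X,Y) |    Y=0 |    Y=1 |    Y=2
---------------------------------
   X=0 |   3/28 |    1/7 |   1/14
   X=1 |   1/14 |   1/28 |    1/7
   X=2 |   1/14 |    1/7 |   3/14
1.0134 nats

Using the chain rule: H(X|Y) = H(X,Y) - H(Y)

First, compute H(X,Y) = 2.0879 nats

Marginal P(Y) = (1/4, 9/28, 3/7)
H(Y) = 1.0745 nats

H(X|Y) = H(X,Y) - H(Y) = 2.0879 - 1.0745 = 1.0134 nats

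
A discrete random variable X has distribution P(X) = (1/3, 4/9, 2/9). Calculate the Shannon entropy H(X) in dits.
0.4607 dits

Shannon entropy is H(X) = -Σ p(x) log p(x).

For P = (1/3, 4/9, 2/9):
H = -1/3 × log_10(1/3) -4/9 × log_10(4/9) -2/9 × log_10(2/9)
H = 0.4607 dits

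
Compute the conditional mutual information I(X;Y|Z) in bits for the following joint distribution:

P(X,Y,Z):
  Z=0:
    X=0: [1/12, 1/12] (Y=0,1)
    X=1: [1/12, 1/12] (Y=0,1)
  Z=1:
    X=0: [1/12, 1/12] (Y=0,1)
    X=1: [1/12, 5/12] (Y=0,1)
0.0492 bits

Conditional mutual information: I(X;Y|Z) = H(X|Z) + H(Y|Z) - H(X,Y|Z)

H(Z) = 0.9183
H(X,Z) = 1.7925 → H(X|Z) = 0.8742
H(Y,Z) = 1.7925 → H(Y|Z) = 0.8742
H(X,Y,Z) = 2.6175 → H(X,Y|Z) = 1.6992

I(X;Y|Z) = 0.8742 + 0.8742 - 1.6992 = 0.0492 bits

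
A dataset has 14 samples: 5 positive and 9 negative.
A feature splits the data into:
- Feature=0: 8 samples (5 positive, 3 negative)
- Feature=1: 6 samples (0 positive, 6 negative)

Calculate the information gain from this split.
0.3949 bits

Information Gain = H(Y) - H(Y|Feature)

Before split:
P(positive) = 5/14 = 0.3571
H(Y) = 0.9403 bits

After split:
Feature=0: H = 0.9544 bits (weight = 8/14)
Feature=1: H = 0.0000 bits (weight = 6/14)
H(Y|Feature) = (8/14)×0.9544 + (6/14)×0.0000 = 0.5454 bits

Information Gain = 0.9403 - 0.5454 = 0.3949 bits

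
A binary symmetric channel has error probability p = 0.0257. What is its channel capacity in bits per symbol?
0.8277 bits

For a binary symmetric channel (BSC) with error probability p:
Capacity C = 1 - H(p) bits per symbol

where H(p) = -p log₂(p) - (1-p) log₂(1-p) is the binary entropy function.

H(0.0257) = 0.1723 bits
C = 1 - 0.1723 = 0.8277 bits per symbol

This means we can reliably transmit up to 0.8277 bits of information per channel use.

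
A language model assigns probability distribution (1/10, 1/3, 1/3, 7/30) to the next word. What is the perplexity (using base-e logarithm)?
3.6775

Perplexity is e^H (or exp(H) for natural log).

First, H = -Σ p log p = 1.3022 nats
Perplexity = e^1.3022 = 3.6775

Interpretation: The model's uncertainty is equivalent to choosing uniformly among 3.7 options.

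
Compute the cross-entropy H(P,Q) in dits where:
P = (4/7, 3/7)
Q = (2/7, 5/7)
0.3735 dits

Cross-entropy: H(P,Q) = -Σ p(x) log q(x)

Alternatively: H(P,Q) = H(P) + D_KL(P||Q)
H(P) = 0.2966 dits
D_KL(P||Q) = 0.0769 dits

H(P,Q) = 0.2966 + 0.0769 = 0.3735 dits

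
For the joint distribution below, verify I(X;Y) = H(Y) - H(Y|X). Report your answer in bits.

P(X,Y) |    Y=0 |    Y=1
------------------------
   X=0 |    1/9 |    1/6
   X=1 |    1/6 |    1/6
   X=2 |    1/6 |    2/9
I(X;Y) = 0.0049 bits

Mutual information has multiple equivalent forms:
- I(X;Y) = H(X) - H(X|Y)
- I(X;Y) = H(Y) - H(Y|X)
- I(X;Y) = H(X) + H(Y) - H(X,Y)

Computing all quantities:
H(X) = 1.5715, H(Y) = 0.9911, H(X,Y) = 2.5577
H(X|Y) = 1.5667, H(Y|X) = 0.9862

Verification:
H(X) - H(X|Y) = 1.5715 - 1.5667 = 0.0049
H(Y) - H(Y|X) = 0.9911 - 0.9862 = 0.0049
H(X) + H(Y) - H(X,Y) = 1.5715 + 0.9911 - 2.5577 = 0.0049

All forms give I(X;Y) = 0.0049 bits. ✓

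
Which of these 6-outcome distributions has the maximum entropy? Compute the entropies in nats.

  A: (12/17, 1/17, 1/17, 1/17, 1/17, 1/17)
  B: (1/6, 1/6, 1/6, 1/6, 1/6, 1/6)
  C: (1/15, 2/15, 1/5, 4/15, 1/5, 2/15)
B

For a discrete distribution over n outcomes, entropy is maximized by the uniform distribution.

Computing entropies:
H(A) = 1.0792 nats
H(B) = 1.7918 nats
H(C) = 1.7141 nats

The uniform distribution (where all probabilities equal 1/6) achieves the maximum entropy of log_e(6) = 1.7918 nats.

Distribution B has the highest entropy.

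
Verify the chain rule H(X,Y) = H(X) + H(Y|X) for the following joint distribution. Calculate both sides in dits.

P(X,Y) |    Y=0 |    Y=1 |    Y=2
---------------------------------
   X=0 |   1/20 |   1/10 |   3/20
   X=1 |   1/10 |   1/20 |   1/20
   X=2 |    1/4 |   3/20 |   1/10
H(X,Y) = 0.8928, H(X) = 0.4472, H(Y|X) = 0.4457 (all in dits)

Chain rule: H(X,Y) = H(X) + H(Y|X)

Left side — joint entropy directly:
H(X,Y) = -Σ p(x,y) log p(x,y) = 0.8928 dits

Right side — compute H(Y|X) from the conditional distributions:
P(X) = (3/10, 1/5, 1/2), so H(X) = 0.4472 dits
H(Y|X) = Σ_x P(X=x) · H(Y|X=x):
  P(Y|X=0) = (1/6, 1/3, 1/2), H(Y|X=0) = 0.4392, weight P(X=0) = 3/10
  P(Y|X=1) = (1/2, 1/4, 1/4), H(Y|X=1) = 0.4515, weight P(X=1) = 1/5
  P(Y|X=2) = (1/2, 3/10, 1/5), H(Y|X=2) = 0.4472, weight P(X=2) = 1/2
H(Y|X) = 0.4457 dits

H(X) + H(Y|X) = 0.4472 + 0.4457 = 0.8928 dits

Both sides equal 0.8928 dits. ✓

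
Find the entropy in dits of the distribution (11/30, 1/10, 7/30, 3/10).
0.5641 dits

Shannon entropy is H(X) = -Σ p(x) log p(x).

For P = (11/30, 1/10, 7/30, 3/10):
H = -11/30 × log_10(11/30) -1/10 × log_10(1/10) -7/30 × log_10(7/30) -3/10 × log_10(3/10)
H = 0.5641 dits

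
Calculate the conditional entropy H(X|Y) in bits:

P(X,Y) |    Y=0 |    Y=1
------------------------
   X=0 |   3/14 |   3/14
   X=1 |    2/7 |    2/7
0.9852 bits

Using the chain rule: H(X|Y) = H(X,Y) - H(Y)

First, compute H(X,Y) = 1.9852 bits

Marginal P(Y) = (1/2, 1/2)
H(Y) = 1.0000 bits

H(X|Y) = H(X,Y) - H(Y) = 1.9852 - 1.0000 = 0.9852 bits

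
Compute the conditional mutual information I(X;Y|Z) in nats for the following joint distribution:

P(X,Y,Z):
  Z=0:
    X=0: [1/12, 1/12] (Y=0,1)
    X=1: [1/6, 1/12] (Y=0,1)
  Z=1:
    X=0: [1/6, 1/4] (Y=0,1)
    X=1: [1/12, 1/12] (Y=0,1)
0.0082 nats

Conditional mutual information: I(X;Y|Z) = H(X|Z) + H(Y|Z) - H(X,Y|Z)

H(Z) = 0.6792
H(X,Z) = 1.3086 → H(X|Z) = 0.6294
H(Y,Z) = 1.3580 → H(Y|Z) = 0.6788
H(X,Y,Z) = 1.9792 → H(X,Y|Z) = 1.3000

I(X;Y|Z) = 0.6294 + 0.6788 - 1.3000 = 0.0082 nats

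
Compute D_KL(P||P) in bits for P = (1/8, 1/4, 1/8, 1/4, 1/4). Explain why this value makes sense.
0.0000 bits

KL divergence satisfies the Gibbs inequality: D_KL(P||Q) ≥ 0 for all distributions P, Q.

D_KL(P||Q) = Σ p(x) log(p(x)/q(x))
Each term is p(x) × log_2(p(x)/p(x)) = p(x) × log_2(1) = 0, so the sum is 0.
D_KL(P||Q) = 0.0000 bits

When P = Q, the KL divergence is exactly 0, as there is no 'divergence' between identical distributions.

This non-negativity is a fundamental property: relative entropy cannot be negative because it measures how different Q is from P.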